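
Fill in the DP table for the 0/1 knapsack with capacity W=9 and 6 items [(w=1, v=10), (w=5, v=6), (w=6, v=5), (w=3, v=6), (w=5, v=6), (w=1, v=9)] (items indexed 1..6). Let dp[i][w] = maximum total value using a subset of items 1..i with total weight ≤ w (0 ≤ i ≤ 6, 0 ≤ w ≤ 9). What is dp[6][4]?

19

i\w   0   1   2   3   4   5   6   7   8   9
  0   0   0   0   0   0   0   0   0   0   0
  1   0  10  10  10  10  10  10  10  10  10
  2   0  10  10  10  10  10  16  16  16  16
  3   0  10  10  10  10  10  16  16  16  16
  4   0  10  10  10  16  16  16  16  16  22
  5   0  10  10  10  16  16  16  16  16  22
  6   0  10  19  19  19  25  25  25  25  25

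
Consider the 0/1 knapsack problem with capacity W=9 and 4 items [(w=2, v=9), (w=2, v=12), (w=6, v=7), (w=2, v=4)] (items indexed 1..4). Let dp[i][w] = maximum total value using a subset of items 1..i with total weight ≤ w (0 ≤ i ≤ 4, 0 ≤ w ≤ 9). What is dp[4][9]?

25

i\w   0   1   2   3   4   5   6   7   8   9
  0   0   0   0   0   0   0   0   0   0   0
  1   0   0   9   9   9   9   9   9   9   9
  2   0   0  12  12  21  21  21  21  21  21
  3   0   0  12  12  21  21  21  21  21  21
  4   0   0  12  12  21  21  25  25  25  25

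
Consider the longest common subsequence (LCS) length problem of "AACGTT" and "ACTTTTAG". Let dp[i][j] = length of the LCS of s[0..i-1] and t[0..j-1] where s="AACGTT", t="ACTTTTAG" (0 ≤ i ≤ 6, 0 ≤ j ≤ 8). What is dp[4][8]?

3

   ''  A  C  T  T  T  T  A  G
''  0  0  0  0  0  0  0  0  0
 A  0  1  1  1  1  1  1  1  1
 A  0  1  1  1  1  1  1  2  2
 C  0  1  2  2  2  2  2  2  2
 G  0  1  2  2  2  2  2  2  3
 T  0  1  2  3  3  3  3  3  3
 T  0  1  2  3  4  4  4  4  4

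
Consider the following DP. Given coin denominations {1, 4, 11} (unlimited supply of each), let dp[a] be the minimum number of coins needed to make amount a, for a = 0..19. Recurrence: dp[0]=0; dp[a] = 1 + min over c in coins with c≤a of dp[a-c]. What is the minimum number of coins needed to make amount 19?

 a  0  1  2  3  4  5  6  7  8  9 10 11 12 13 14 15 16 17 18 19
dp  0  1  2  3  1  2  3  4  2  3  4  1  2  3  4  2  3  4  5  3

3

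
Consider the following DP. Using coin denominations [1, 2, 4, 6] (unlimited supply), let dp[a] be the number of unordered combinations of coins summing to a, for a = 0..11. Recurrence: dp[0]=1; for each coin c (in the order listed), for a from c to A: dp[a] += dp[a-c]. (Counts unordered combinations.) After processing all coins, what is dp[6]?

after  coin     0     1     2     3     4     5     6     7     8     9    10    11
          1     1     1     1     1     1     1     1     1     1     1     1     1
          2     1     1     2     2     3     3     4     4     5     5     6     6
          4     1     1     2     2     4     4     6     6     9     9    12    12
          6     1     1     2     2     4     4     7     7    11    11    16    16

7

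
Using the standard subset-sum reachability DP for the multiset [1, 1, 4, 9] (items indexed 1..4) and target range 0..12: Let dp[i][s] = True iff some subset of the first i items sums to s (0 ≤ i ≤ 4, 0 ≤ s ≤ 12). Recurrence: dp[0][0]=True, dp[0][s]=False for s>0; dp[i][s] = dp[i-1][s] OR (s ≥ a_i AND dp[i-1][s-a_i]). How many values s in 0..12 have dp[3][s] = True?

i\s   0   1   2   3   4   5   6   7   8   9  10  11  12
  0   T   F   F   F   F   F   F   F   F   F   F   F   F
  1   T   T   F   F   F   F   F   F   F   F   F   F   F
  2   T   T   T   F   F   F   F   F   F   F   F   F   F
  3   T   T   T   F   T   T   T   F   F   F   F   F   F
  4   T   T   T   F   T   T   T   F   F   T   T   T   F

6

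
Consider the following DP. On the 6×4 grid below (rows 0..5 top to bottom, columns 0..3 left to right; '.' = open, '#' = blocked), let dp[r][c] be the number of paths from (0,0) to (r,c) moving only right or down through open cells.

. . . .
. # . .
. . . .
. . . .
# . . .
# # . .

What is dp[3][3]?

8

r\c   0   1   2   3
  0   1   1   1   1
  1   1   0   1   2
  2   1   1   2   4
  3   1   2   4   8
  4   0   2   6  14
  5   0   0   6  20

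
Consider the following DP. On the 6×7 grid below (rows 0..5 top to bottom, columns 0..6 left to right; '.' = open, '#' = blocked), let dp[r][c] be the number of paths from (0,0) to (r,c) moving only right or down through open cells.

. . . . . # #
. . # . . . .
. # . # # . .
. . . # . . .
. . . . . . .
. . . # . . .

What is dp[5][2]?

r\c   0   1   2   3   4   5   6
  0   1   1   1   1   1   0   0
  1   1   2   0   1   2   2   2
  2   1   0   0   0   0   2   4
  3   1   1   1   0   0   2   6
  4   1   2   3   3   3   5  11
  5   1   3   6   0   3   8  19

6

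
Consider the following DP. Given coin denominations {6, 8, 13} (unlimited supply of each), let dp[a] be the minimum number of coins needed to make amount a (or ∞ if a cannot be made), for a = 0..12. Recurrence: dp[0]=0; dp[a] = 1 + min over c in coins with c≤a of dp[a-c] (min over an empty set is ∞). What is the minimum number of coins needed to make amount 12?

 a  0  1  2  3  4  5  6  7  8  9 10 11 12
dp  0  -  -  -  -  -  1  -  1  -  -  -  2
(- denotes ∞ / unreachable)

2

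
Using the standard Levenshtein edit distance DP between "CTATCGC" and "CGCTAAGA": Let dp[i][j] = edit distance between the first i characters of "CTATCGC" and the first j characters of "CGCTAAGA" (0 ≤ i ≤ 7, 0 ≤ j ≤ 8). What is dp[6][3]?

   ''  C  G  C  T  A  A  G  A
''  0  1  2  3  4  5  6  7  8
 C  1  0  1  2  3  4  5  6  7
 T  2  1  1  2  2  3  4  5  6
 A  3  2  2  2  3  2  3  4  5
 T  4  3  3  3  2  3  3  4  5
 C  5  4  4  3  3  3  4  4  5
 G  6  5  4  4  4  4  4  4  5
 C  7  6  5  4  5  5  5  5  5

4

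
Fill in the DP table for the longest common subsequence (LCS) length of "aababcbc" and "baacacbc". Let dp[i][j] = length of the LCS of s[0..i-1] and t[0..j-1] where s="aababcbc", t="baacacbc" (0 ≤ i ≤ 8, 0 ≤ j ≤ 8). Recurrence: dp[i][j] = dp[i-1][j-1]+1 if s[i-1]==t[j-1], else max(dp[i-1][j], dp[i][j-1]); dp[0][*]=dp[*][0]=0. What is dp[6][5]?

3

   ''  b  a  a  c  a  c  b  c
''  0  0  0  0  0  0  0  0  0
 a  0  0  1  1  1  1  1  1  1
 a  0  0  1  2  2  2  2  2  2
 b  0  1  1  2  2  2  2  3  3
 a  0  1  2  2  2  3  3  3  3
 b  0  1  2  2  2  3  3  4  4
 c  0  1  2  2  3  3  4  4  5
 b  0  1  2  2  3  3  4  5  5
 c  0  1  2  2  3  3  4  5  6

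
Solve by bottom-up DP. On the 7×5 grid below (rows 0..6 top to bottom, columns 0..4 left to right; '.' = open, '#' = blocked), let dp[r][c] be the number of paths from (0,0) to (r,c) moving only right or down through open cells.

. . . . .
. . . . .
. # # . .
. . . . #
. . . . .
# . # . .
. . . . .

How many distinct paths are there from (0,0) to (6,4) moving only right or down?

r\c   0   1   2   3   4
  0   1   1   1   1   1
  1   1   2   3   4   5
  2   1   0   0   4   9
  3   1   1   1   5   0
  4   1   2   3   8   8
  5   0   2   0   8  16
  6   0   2   2  10  26

26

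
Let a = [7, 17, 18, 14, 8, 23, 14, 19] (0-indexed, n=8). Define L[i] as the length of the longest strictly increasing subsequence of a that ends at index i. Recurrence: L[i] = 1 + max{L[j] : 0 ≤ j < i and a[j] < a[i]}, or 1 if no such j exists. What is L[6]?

3

   i    0    1    2    3    4    5    6    7
a[i]    7   17   18   14    8   23   14   19
L[i]    1    2    3    2    2    4    3    4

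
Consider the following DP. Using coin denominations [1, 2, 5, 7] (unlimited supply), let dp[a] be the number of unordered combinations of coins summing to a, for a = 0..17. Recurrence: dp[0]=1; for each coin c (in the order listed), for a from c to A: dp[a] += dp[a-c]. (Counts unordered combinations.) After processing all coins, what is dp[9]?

10

after  coin     0     1     2     3     4     5     6     7     8     9    10    11    12    13    14    15    16    17
          1     1     1     1     1     1     1     1     1     1     1     1     1     1     1     1     1     1     1
          2     1     1     2     2     3     3     4     4     5     5     6     6     7     7     8     8     9     9
          5     1     1     2     2     3     4     5     6     7     8    10    11    13    14    16    18    20    22
          7     1     1     2     2     3     4     5     7     8    10    12    14    17    19    23    26    30    34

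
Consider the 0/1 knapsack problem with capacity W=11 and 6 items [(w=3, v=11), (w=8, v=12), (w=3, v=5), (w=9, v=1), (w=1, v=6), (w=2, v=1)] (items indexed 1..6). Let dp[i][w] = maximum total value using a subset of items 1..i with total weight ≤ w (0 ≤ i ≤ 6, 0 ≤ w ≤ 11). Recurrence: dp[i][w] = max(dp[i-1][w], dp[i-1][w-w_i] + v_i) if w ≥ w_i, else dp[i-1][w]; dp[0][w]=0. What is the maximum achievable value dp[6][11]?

23

i\w   0   1   2   3   4   5   6   7   8   9  10  11
  0   0   0   0   0   0   0   0   0   0   0   0   0
  1   0   0   0  11  11  11  11  11  11  11  11  11
  2   0   0   0  11  11  11  11  11  12  12  12  23
  3   0   0   0  11  11  11  16  16  16  16  16  23
  4   0   0   0  11  11  11  16  16  16  16  16  23
  5   0   6   6  11  17  17  17  22  22  22  22  23
  6   0   6   6  11  17  17  18  22  22  23  23  23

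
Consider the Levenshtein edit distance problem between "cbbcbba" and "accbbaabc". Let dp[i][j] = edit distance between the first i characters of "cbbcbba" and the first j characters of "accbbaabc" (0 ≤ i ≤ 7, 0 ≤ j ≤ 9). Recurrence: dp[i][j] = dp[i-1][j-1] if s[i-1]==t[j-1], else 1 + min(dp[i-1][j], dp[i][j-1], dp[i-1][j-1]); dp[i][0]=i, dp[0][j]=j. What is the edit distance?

   ''  a  c  c  b  b  a  a  b  c
''  0  1  2  3  4  5  6  7  8  9
 c  1  1  1  2  3  4  5  6  7  8
 b  2  2  2  2  2  3  4  5  6  7
 b  3  3  3  3  2  2  3  4  5  6
 c  4  4  3  3  3  3  3  4  5  5
 b  5  5  4  4  3  3  4  4  4  5
 b  6  6  5  5  4  3  4  5  4  5
 a  7  6  6  6  5  4  3  4  5  5

5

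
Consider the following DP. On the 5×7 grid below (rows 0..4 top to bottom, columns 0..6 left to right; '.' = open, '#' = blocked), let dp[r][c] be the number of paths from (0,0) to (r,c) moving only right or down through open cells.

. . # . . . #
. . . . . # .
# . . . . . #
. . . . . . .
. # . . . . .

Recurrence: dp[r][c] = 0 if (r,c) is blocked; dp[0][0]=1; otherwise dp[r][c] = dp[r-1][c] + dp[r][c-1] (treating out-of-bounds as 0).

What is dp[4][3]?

18

r\c   0   1   2   3   4   5   6
  0   1   1   0   0   0   0   0
  1   1   2   2   2   2   0   0
  2   0   2   4   6   8   8   0
  3   0   2   6  12  20  28  28
  4   0   0   6  18  38  66  94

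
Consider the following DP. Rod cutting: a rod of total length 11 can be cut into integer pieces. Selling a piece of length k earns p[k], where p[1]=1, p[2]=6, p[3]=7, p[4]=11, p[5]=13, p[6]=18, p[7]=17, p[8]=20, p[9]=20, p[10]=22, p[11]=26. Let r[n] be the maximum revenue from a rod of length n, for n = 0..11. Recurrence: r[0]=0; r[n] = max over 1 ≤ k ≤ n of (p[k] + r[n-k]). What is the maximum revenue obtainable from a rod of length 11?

   n    0    1    2    3    4    5    6    7    8    9   10   11
r[n]    0    1    6    7   12   13   18   19   24   25   30   31

31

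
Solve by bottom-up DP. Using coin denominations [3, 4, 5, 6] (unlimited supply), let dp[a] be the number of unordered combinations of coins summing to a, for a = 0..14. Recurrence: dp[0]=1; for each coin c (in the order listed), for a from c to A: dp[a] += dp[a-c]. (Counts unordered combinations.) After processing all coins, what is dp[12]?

5

after  coin     0     1     2     3     4     5     6     7     8     9    10    11    12    13    14
          3     1     0     0     1     0     0     1     0     0     1     0     0     1     0     0
          4     1     0     0     1     1     0     1     1     1     1     1     1     2     1     1
          5     1     0     0     1     1     1     1     1     2     2     2     2     3     3     3
          6     1     0     0     1     1     1     2     1     2     3     3     3     5     4     5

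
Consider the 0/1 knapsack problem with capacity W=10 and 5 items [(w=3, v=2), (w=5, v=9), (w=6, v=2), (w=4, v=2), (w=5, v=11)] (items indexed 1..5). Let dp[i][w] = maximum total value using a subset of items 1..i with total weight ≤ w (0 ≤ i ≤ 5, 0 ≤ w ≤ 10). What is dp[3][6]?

i\w   0   1   2   3   4   5   6   7   8   9  10
  0   0   0   0   0   0   0   0   0   0   0   0
  1   0   0   0   2   2   2   2   2   2   2   2
  2   0   0   0   2   2   9   9   9  11  11  11
  3   0   0   0   2   2   9   9   9  11  11  11
  4   0   0   0   2   2   9   9   9  11  11  11
  5   0   0   0   2   2  11  11  11  13  13  20

9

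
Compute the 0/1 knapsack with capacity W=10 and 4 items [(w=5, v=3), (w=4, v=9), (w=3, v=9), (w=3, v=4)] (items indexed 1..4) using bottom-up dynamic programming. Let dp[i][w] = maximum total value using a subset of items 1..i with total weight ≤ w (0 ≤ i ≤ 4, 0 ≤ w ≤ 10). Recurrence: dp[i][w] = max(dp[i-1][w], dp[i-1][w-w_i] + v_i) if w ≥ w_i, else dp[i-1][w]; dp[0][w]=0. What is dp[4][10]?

i\w   0   1   2   3   4   5   6   7   8   9  10
  0   0   0   0   0   0   0   0   0   0   0   0
  1   0   0   0   0   0   3   3   3   3   3   3
  2   0   0   0   0   9   9   9   9   9  12  12
  3   0   0   0   9   9   9   9  18  18  18  18
  4   0   0   0   9   9   9  13  18  18  18  22

22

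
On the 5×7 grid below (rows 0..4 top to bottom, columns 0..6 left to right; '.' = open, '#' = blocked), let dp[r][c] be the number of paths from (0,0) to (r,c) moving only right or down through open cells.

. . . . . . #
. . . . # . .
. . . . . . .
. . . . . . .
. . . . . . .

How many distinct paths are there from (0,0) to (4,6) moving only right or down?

r\c   0   1   2   3   4   5   6
  0   1   1   1   1   1   1   0
  1   1   2   3   4   0   1   1
  2   1   3   6  10  10  11  12
  3   1   4  10  20  30  41  53
  4   1   5  15  35  65 106 159

159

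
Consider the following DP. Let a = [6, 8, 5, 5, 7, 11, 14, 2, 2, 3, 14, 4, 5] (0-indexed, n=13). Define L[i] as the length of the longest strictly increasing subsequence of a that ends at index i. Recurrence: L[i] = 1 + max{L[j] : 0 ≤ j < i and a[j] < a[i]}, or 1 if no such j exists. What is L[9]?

   i    0    1    2    3    4    5    6    7    8    9   10   11   12
a[i]    6    8    5    5    7   11   14    2    2    3   14    4    5
L[i]    1    2    1    1    2    3    4    1    1    2    4    3    4

2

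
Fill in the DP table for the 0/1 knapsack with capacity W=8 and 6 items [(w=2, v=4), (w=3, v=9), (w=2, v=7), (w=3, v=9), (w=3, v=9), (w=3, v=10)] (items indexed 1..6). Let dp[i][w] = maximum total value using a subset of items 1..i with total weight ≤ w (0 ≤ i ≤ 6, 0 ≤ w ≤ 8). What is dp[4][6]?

i\w   0   1   2   3   4   5   6   7   8
  0   0   0   0   0   0   0   0   0   0
  1   0   0   4   4   4   4   4   4   4
  2   0   0   4   9   9  13  13  13  13
  3   0   0   7   9  11  16  16  20  20
  4   0   0   7   9  11  16  18  20  25
  5   0   0   7   9  11  16  18  20  25
  6   0   0   7  10  11  17  19  21  26

18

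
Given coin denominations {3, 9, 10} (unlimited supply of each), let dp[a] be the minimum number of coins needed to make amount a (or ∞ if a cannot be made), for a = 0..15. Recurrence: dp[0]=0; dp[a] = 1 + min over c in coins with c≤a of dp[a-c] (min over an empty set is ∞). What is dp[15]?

3

 a  0  1  2  3  4  5  6  7  8  9 10 11 12 13 14 15
dp  0  -  -  1  -  -  2  -  -  1  1  -  2  2  -  3
(- denotes ∞ / unreachable)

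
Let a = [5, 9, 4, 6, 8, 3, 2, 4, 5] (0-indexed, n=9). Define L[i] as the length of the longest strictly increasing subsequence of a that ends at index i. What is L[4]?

   i    0    1    2    3    4    5    6    7    8
a[i]    5    9    4    6    8    3    2    4    5
L[i]    1    2    1    2    3    1    1    2    3

3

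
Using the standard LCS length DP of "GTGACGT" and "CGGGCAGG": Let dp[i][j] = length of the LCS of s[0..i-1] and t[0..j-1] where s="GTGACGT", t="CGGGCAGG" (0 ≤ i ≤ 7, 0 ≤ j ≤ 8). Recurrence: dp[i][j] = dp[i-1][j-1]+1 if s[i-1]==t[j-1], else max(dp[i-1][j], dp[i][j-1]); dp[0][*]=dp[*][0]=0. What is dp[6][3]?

   ''  C  G  G  G  C  A  G  G
''  0  0  0  0  0  0  0  0  0
 G  0  0  1  1  1  1  1  1  1
 T  0  0  1  1  1  1  1  1  1
 G  0  0  1  2  2  2  2  2  2
 A  0  0  1  2  2  2  3  3  3
 C  0  1  1  2  2  3  3  3  3
 G  0  1  2  2  3  3  3  4  4
 T  0  1  2  2  3  3  3  4  4

2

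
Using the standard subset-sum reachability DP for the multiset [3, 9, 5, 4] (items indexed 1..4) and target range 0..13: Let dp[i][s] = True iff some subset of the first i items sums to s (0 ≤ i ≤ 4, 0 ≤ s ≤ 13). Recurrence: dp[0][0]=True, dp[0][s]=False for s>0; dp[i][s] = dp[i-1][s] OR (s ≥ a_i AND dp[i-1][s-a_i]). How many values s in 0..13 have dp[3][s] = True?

i\s   0   1   2   3   4   5   6   7   8   9  10  11  12  13
  0   T   F   F   F   F   F   F   F   F   F   F   F   F   F
  1   T   F   F   T   F   F   F   F   F   F   F   F   F   F
  2   T   F   F   T   F   F   F   F   F   T   F   F   T   F
  3   T   F   F   T   F   T   F   F   T   T   F   F   T   F
  4   T   F   F   T   T   T   F   T   T   T   F   F   T   T

6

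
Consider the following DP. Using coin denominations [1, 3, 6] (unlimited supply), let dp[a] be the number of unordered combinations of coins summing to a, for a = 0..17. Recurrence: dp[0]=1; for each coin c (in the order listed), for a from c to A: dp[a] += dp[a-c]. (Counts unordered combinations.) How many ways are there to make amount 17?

12

after  coin     0     1     2     3     4     5     6     7     8     9    10    11    12    13    14    15    16    17
          1     1     1     1     1     1     1     1     1     1     1     1     1     1     1     1     1     1     1
          3     1     1     1     2     2     2     3     3     3     4     4     4     5     5     5     6     6     6
          6     1     1     1     2     2     2     4     4     4     6     6     6     9     9     9    12    12    12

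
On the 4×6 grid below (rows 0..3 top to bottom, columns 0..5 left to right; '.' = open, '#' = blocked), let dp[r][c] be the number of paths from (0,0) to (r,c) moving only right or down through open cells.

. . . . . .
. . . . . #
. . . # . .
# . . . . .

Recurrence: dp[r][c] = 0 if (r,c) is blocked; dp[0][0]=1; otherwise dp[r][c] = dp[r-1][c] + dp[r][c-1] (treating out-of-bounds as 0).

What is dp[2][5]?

5

r\c   0   1   2   3   4   5
  0   1   1   1   1   1   1
  1   1   2   3   4   5   0
  2   1   3   6   0   5   5
  3   0   3   9   9  14  19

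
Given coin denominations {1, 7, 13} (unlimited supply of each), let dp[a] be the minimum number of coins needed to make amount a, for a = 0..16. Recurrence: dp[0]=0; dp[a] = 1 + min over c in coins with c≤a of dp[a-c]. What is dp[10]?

4

 a  0  1  2  3  4  5  6  7  8  9 10 11 12 13 14 15 16
dp  0  1  2  3  4  5  6  1  2  3  4  5  6  1  2  3  4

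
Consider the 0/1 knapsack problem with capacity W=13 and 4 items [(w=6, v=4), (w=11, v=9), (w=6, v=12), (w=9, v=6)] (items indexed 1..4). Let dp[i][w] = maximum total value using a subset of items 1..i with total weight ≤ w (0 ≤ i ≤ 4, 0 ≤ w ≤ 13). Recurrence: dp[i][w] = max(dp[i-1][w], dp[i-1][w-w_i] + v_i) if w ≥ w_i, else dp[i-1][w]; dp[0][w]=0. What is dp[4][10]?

12

i\w   0   1   2   3   4   5   6   7   8   9  10  11  12  13
  0   0   0   0   0   0   0   0   0   0   0   0   0   0   0
  1   0   0   0   0   0   0   4   4   4   4   4   4   4   4
  2   0   0   0   0   0   0   4   4   4   4   4   9   9   9
  3   0   0   0   0   0   0  12  12  12  12  12  12  16  16
  4   0   0   0   0   0   0  12  12  12  12  12  12  16  16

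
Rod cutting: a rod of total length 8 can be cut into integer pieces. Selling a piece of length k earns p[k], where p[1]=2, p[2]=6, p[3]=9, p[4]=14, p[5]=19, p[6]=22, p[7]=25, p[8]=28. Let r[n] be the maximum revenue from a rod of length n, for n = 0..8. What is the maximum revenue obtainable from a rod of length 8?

28

   n    0    1    2    3    4    5    6    7    8
r[n]    0    2    6    9   14   19   22   25   28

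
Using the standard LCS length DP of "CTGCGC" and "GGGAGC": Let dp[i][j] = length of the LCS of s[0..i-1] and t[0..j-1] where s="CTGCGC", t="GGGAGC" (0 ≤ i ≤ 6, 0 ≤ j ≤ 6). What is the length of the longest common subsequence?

   ''  G  G  G  A  G  C
''  0  0  0  0  0  0  0
 C  0  0  0  0  0  0  1
 T  0  0  0  0  0  0  1
 G  0  1  1  1  1  1  1
 C  0  1  1  1  1  1  2
 G  0  1  2  2  2  2  2
 C  0  1  2  2  2  2  3

3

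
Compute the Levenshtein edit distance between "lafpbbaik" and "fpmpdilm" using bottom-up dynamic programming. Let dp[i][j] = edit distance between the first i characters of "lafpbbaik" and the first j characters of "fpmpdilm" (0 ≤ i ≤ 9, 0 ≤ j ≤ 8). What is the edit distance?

7

   ''  f  p  m  p  d  i  l  m
''  0  1  2  3  4  5  6  7  8
 l  1  1  2  3  4  5  6  6  7
 a  2  2  2  3  4  5  6  7  7
 f  3  2  3  3  4  5  6  7  8
 p  4  3  2  3  3  4  5  6  7
 b  5  4  3  3  4  4  5  6  7
 b  6  5  4  4  4  5  5  6  7
 a  7  6  5  5  5  5  6  6  7
 i  8  7  6  6  6  6  5  6  7
 k  9  8  7  7  7  7  6  6  7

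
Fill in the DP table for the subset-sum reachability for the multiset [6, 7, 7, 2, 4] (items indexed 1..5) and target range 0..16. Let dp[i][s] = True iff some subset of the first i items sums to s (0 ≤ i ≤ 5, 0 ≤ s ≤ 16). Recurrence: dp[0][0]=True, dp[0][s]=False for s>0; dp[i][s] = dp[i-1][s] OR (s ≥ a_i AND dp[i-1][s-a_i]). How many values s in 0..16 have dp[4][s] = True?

10

i\s   0   1   2   3   4   5   6   7   8   9  10  11  12  13  14  15  16
  0   T   F   F   F   F   F   F   F   F   F   F   F   F   F   F   F   F
  1   T   F   F   F   F   F   T   F   F   F   F   F   F   F   F   F   F
  2   T   F   F   F   F   F   T   T   F   F   F   F   F   T   F   F   F
  3   T   F   F   F   F   F   T   T   F   F   F   F   F   T   T   F   F
  4   T   F   T   F   F   F   T   T   T   T   F   F   F   T   T   T   T
  5   T   F   T   F   T   F   T   T   T   T   T   T   T   T   T   T   T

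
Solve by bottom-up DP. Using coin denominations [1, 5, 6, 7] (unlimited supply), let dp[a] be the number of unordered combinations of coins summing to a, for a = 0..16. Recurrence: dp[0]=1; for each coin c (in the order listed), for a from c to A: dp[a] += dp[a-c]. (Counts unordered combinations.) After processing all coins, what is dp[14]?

after  coin     0     1     2     3     4     5     6     7     8     9    10    11    12    13    14    15    16
          1     1     1     1     1     1     1     1     1     1     1     1     1     1     1     1     1     1
          5     1     1     1     1     1     2     2     2     2     2     3     3     3     3     3     4     4
          6     1     1     1     1     1     2     3     3     3     3     4     5     6     6     6     7     8
          7     1     1     1     1     1     2     3     4     4     4     5     6     8     9    10    11    12

10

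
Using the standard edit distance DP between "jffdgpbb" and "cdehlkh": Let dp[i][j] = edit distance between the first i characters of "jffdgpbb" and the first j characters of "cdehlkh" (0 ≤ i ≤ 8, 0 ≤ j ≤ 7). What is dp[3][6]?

   ''  c  d  e  h  l  k  h
''  0  1  2  3  4  5  6  7
 j  1  1  2  3  4  5  6  7
 f  2  2  2  3  4  5  6  7
 f  3  3  3  3  4  5  6  7
 d  4  4  3  4  4  5  6  7
 g  5  5  4  4  5  5  6  7
 p  6  6  5  5  5  6  6  7
 b  7  7  6  6  6  6  7  7
 b  8  8  7  7  7  7  7  8

6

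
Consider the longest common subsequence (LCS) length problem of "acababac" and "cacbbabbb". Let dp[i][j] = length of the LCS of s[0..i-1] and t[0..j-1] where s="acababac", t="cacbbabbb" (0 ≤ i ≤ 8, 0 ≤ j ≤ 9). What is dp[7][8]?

5

   ''  c  a  c  b  b  a  b  b  b
''  0  0  0  0  0  0  0  0  0  0
 a  0  0  1  1  1  1  1  1  1  1
 c  0  1  1  2  2  2  2  2  2  2
 a  0  1  2  2  2  2  3  3  3  3
 b  0  1  2  2  3  3  3  4  4  4
 a  0  1  2  2  3  3  4  4  4  4
 b  0  1  2  2  3  4  4  5  5  5
 a  0  1  2  2  3  4  5  5  5  5
 c  0  1  2  3  3  4  5  5  5  5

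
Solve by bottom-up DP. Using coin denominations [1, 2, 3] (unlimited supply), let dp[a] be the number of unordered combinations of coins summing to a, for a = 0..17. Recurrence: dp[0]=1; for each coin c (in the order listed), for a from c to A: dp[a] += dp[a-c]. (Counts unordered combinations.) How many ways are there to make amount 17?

33

after  coin     0     1     2     3     4     5     6     7     8     9    10    11    12    13    14    15    16    17
          1     1     1     1     1     1     1     1     1     1     1     1     1     1     1     1     1     1     1
          2     1     1     2     2     3     3     4     4     5     5     6     6     7     7     8     8     9     9
          3     1     1     2     3     4     5     7     8    10    12    14    16    19    21    24    27    30    33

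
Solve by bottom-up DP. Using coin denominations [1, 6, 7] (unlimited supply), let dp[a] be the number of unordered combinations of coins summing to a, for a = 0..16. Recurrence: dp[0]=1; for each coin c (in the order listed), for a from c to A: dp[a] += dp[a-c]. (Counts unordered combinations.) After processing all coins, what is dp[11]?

after  coin     0     1     2     3     4     5     6     7     8     9    10    11    12    13    14    15    16
          1     1     1     1     1     1     1     1     1     1     1     1     1     1     1     1     1     1
          6     1     1     1     1     1     1     2     2     2     2     2     2     3     3     3     3     3
          7     1     1     1     1     1     1     2     3     3     3     3     3     4     5     6     6     6

3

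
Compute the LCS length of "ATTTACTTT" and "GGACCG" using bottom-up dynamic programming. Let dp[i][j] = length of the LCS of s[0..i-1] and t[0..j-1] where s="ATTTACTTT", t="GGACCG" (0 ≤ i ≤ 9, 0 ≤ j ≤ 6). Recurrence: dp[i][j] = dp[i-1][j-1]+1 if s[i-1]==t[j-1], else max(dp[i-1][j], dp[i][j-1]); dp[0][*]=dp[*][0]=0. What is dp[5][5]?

   ''  G  G  A  C  C  G
''  0  0  0  0  0  0  0
 A  0  0  0  1  1  1  1
 T  0  0  0  1  1  1  1
 T  0  0  0  1  1  1  1
 T  0  0  0  1  1  1  1
 A  0  0  0  1  1  1  1
 C  0  0  0  1  2  2  2
 T  0  0  0  1  2  2  2
 T  0  0  0  1  2  2  2
 T  0  0  0  1  2  2  2

1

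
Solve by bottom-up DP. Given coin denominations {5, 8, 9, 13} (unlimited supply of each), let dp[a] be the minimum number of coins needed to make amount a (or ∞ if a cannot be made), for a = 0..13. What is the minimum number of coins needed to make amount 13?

1

 a  0  1  2  3  4  5  6  7  8  9 10 11 12 13
dp  0  -  -  -  -  1  -  -  1  1  2  -  -  1
(- denotes ∞ / unreachable)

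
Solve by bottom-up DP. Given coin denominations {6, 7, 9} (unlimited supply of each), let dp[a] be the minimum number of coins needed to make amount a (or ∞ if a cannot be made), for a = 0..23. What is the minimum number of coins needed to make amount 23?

3

 a  0  1  2  3  4  5  6  7  8  9 10 11 12 13 14 15 16 17 18 19 20 21 22 23
dp  0  -  -  -  -  -  1  1  -  1  -  -  2  2  2  2  2  -  2  3  3  3  3  3
(- denotes ∞ / unreachable)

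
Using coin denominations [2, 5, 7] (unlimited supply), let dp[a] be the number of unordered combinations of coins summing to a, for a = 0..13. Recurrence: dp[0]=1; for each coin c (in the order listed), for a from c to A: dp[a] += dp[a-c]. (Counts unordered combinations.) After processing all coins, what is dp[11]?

after  coin     0     1     2     3     4     5     6     7     8     9    10    11    12    13
          2     1     0     1     0     1     0     1     0     1     0     1     0     1     0
          5     1     0     1     0     1     1     1     1     1     1     2     1     2     1
          7     1     0     1     0     1     1     1     2     1     2     2     2     3     2

2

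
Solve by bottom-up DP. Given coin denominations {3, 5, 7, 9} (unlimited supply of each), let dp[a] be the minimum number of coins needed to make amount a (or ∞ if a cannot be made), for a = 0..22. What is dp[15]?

3

 a  0  1  2  3  4  5  6  7  8  9 10 11 12 13 14 15 16 17 18 19 20 21 22
dp  0  -  -  1  -  1  2  1  2  1  2  3  2  3  2  3  2  3  2  3  4  3  4
(- denotes ∞ / unreachable)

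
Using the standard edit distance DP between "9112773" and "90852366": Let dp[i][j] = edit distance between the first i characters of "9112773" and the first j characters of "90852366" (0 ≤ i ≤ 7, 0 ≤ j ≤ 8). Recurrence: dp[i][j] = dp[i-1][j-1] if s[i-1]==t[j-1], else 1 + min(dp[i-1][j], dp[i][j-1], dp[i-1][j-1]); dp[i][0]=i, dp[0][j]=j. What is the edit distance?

   ''  9  0  8  5  2  3  6  6
''  0  1  2  3  4  5  6  7  8
 9  1  0  1  2  3  4  5  6  7
 1  2  1  1  2  3  4  5  6  7
 1  3  2  2  2  3  4  5  6  7
 2  4  3  3  3  3  3  4  5  6
 7  5  4  4  4  4  4  4  5  6
 7  6  5  5  5  5  5  5  5  6
 3  7  6  6  6  6  6  5  6  6

6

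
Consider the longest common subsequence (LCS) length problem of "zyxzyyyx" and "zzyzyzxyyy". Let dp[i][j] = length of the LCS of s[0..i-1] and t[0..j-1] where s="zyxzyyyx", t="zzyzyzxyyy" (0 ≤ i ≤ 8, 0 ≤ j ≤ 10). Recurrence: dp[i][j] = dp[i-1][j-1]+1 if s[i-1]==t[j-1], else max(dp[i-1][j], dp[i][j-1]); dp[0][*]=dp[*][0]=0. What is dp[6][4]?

3

   ''  z  z  y  z  y  z  x  y  y  y
''  0  0  0  0  0  0  0  0  0  0  0
 z  0  1  1  1  1  1  1  1  1  1  1
 y  0  1  1  2  2  2  2  2  2  2  2
 x  0  1  1  2  2  2  2  3  3  3  3
 z  0  1  2  2  3  3  3  3  3  3  3
 y  0  1  2  3  3  4  4  4  4  4  4
 y  0  1  2  3  3  4  4  4  5  5  5
 y  0  1  2  3  3  4  4  4  5  6  6
 x  0  1  2  3  3  4  4  5  5  6  6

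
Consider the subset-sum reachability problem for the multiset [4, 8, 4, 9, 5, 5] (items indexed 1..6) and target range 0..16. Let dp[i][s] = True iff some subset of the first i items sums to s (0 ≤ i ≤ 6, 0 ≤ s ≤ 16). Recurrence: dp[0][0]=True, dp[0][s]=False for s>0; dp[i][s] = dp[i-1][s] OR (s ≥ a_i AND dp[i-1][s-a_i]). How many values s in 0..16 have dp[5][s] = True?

9

i\s   0   1   2   3   4   5   6   7   8   9  10  11  12  13  14  15  16
  0   T   F   F   F   F   F   F   F   F   F   F   F   F   F   F   F   F
  1   T   F   F   F   T   F   F   F   F   F   F   F   F   F   F   F   F
  2   T   F   F   F   T   F   F   F   T   F   F   F   T   F   F   F   F
  3   T   F   F   F   T   F   F   F   T   F   F   F   T   F   F   F   T
  4   T   F   F   F   T   F   F   F   T   T   F   F   T   T   F   F   T
  5   T   F   F   F   T   T   F   F   T   T   F   F   T   T   T   F   T
  6   T   F   F   F   T   T   F   F   T   T   T   F   T   T   T   F   T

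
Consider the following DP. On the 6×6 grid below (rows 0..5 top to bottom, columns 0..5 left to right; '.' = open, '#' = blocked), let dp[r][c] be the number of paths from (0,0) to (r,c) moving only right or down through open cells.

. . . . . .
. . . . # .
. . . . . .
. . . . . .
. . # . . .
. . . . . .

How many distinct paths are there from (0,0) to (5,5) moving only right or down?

167

r\c   0   1   2   3   4   5
  0   1   1   1   1   1   1
  1   1   2   3   4   0   1
  2   1   3   6  10  10  11
  3   1   4  10  20  30  41
  4   1   5   0  20  50  91
  5   1   6   6  26  76 167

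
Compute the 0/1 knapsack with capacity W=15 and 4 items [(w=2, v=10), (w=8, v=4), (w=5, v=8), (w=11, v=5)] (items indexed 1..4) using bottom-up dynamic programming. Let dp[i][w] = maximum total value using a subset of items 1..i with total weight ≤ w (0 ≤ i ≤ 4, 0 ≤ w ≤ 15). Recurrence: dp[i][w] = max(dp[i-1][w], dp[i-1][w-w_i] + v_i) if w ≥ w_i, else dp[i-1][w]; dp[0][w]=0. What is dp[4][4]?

i\w   0   1   2   3   4   5   6   7   8   9  10  11  12  13  14  15
  0   0   0   0   0   0   0   0   0   0   0   0   0   0   0   0   0
  1   0   0  10  10  10  10  10  10  10  10  10  10  10  10  10  10
  2   0   0  10  10  10  10  10  10  10  10  14  14  14  14  14  14
  3   0   0  10  10  10  10  10  18  18  18  18  18  18  18  18  22
  4   0   0  10  10  10  10  10  18  18  18  18  18  18  18  18  22

10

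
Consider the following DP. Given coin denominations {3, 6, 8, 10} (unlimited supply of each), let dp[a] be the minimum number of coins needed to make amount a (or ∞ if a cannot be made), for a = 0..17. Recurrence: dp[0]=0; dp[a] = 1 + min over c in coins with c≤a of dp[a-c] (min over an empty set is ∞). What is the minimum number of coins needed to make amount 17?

3

 a  0  1  2  3  4  5  6  7  8  9 10 11 12 13 14 15 16 17
dp  0  -  -  1  -  -  1  -  1  2  1  2  2  2  2  3  2  3
(- denotes ∞ / unreachable)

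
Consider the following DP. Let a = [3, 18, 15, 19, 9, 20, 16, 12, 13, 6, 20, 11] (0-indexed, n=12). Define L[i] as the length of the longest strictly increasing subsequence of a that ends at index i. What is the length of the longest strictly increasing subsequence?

   i    0    1    2    3    4    5    6    7    8    9   10   11
a[i]    3   18   15   19    9   20   16   12   13    6   20   11
L[i]    1    2    2    3    2    4    3    3    4    2    5    3

5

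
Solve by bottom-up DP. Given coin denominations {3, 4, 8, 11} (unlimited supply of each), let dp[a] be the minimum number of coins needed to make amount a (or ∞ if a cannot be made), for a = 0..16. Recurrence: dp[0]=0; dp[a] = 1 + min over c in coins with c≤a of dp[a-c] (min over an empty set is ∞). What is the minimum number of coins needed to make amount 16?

 a  0  1  2  3  4  5  6  7  8  9 10 11 12 13 14 15 16
dp  0  -  -  1  1  -  2  2  1  3  3  1  2  4  2  2  2
(- denotes ∞ / unreachable)

2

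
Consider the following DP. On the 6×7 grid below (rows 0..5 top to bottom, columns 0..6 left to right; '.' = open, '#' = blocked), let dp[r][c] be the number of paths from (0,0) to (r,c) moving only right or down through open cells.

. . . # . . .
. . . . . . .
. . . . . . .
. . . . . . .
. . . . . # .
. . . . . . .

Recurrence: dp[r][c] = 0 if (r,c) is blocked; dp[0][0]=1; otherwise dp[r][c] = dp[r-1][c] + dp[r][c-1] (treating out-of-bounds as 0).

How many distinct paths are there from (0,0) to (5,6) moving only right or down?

r\c   0   1   2   3   4   5   6
  0   1   1   1   0   0   0   0
  1   1   2   3   3   3   3   3
  2   1   3   6   9  12  15  18
  3   1   4  10  19  31  46  64
  4   1   5  15  34  65   0  64
  5   1   6  21  55 120 120 184

184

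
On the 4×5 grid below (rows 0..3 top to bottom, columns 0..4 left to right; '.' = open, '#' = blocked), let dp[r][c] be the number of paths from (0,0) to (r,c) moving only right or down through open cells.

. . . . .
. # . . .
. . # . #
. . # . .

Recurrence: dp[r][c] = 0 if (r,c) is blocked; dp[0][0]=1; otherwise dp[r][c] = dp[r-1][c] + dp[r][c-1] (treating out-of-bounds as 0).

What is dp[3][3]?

r\c   0   1   2   3   4
  0   1   1   1   1   1
  1   1   0   1   2   3
  2   1   1   0   2   0
  3   1   2   0   2   2

2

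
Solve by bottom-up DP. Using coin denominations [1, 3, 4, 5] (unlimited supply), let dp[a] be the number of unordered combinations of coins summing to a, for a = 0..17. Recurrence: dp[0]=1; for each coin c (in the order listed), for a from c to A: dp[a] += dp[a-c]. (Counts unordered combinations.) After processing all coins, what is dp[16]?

31

after  coin     0     1     2     3     4     5     6     7     8     9    10    11    12    13    14    15    16    17
          1     1     1     1     1     1     1     1     1     1     1     1     1     1     1     1     1     1     1
          3     1     1     1     2     2     2     3     3     3     4     4     4     5     5     5     6     6     6
          4     1     1     1     2     3     3     4     5     6     7     8     9    11    12    13    15    17    18
          5     1     1     1     2     3     4     5     6     8    10    12    14    17    20    23    27    31    35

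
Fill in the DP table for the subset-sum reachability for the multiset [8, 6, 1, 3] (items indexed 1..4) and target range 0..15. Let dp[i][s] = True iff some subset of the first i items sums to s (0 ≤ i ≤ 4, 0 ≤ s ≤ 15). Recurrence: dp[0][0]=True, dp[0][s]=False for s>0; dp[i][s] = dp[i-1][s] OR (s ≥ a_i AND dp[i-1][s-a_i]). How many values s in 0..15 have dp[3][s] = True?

8

i\s   0   1   2   3   4   5   6   7   8   9  10  11  12  13  14  15
  0   T   F   F   F   F   F   F   F   F   F   F   F   F   F   F   F
  1   T   F   F   F   F   F   F   F   T   F   F   F   F   F   F   F
  2   T   F   F   F   F   F   T   F   T   F   F   F   F   F   T   F
  3   T   T   F   F   F   F   T   T   T   T   F   F   F   F   T   T
  4   T   T   F   T   T   F   T   T   T   T   T   T   T   F   T   T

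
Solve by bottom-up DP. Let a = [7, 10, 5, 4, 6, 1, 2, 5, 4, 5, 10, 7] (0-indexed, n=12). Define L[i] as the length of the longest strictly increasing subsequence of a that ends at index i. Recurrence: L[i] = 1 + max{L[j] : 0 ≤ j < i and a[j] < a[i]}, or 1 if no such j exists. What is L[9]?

4

   i    0    1    2    3    4    5    6    7    8    9   10   11
a[i]    7   10    5    4    6    1    2    5    4    5   10    7
L[i]    1    2    1    1    2    1    2    3    3    4    5    5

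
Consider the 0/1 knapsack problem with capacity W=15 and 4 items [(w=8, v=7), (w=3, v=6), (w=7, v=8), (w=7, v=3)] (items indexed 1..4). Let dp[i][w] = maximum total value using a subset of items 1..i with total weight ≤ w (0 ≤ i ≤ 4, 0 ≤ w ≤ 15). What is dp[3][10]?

14

i\w   0   1   2   3   4   5   6   7   8   9  10  11  12  13  14  15
  0   0   0   0   0   0   0   0   0   0   0   0   0   0   0   0   0
  1   0   0   0   0   0   0   0   0   7   7   7   7   7   7   7   7
  2   0   0   0   6   6   6   6   6   7   7   7  13  13  13  13  13
  3   0   0   0   6   6   6   6   8   8   8  14  14  14  14  14  15
  4   0   0   0   6   6   6   6   8   8   8  14  14  14  14  14  15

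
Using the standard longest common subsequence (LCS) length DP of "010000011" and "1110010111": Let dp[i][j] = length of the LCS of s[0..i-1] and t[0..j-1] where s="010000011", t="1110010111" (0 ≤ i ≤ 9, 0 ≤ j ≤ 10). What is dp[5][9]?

   ''  1  1  1  0  0  1  0  1  1  1
''  0  0  0  0  0  0  0  0  0  0  0
 0  0  0  0  0  1  1  1  1  1  1  1
 1  0  1  1  1  1  1  2  2  2  2  2
 0  0  1  1  1  2  2  2  3  3  3  3
 0  0  1  1  1  2  3  3  3  3  3  3
 0  0  1  1  1  2  3  3  4  4  4  4
 0  0  1  1  1  2  3  3  4  4  4  4
 0  0  1  1  1  2  3  3  4  4  4  4
 1  0  1  2  2  2  3  4  4  5  5  5
 1  0  1  2  3  3  3  4  4  5  6  6

4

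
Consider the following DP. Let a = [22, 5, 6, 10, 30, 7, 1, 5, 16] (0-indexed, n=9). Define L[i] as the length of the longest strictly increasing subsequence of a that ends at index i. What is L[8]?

   i    0    1    2    3    4    5    6    7    8
a[i]   22    5    6   10   30    7    1    5   16
L[i]    1    1    2    3    4    3    1    2    4

4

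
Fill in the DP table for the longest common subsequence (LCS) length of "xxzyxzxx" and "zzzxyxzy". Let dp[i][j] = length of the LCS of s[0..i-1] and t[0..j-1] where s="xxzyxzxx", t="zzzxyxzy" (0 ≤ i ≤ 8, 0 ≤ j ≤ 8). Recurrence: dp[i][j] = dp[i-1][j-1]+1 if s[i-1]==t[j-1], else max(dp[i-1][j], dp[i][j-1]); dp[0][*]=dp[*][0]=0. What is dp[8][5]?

   ''  z  z  z  x  y  x  z  y
''  0  0  0  0  0  0  0  0  0
 x  0  0  0  0  1  1  1  1  1
 x  0  0  0  0  1  1  2  2  2
 z  0  1  1  1  1  1  2  3  3
 y  0  1  1  1  1  2  2  3  4
 x  0  1  1  1  2  2  3  3  4
 z  0  1  2  2  2  2  3  4  4
 x  0  1  2  2  3  3  3  4  4
 x  0  1  2  2  3  3  4  4  4

3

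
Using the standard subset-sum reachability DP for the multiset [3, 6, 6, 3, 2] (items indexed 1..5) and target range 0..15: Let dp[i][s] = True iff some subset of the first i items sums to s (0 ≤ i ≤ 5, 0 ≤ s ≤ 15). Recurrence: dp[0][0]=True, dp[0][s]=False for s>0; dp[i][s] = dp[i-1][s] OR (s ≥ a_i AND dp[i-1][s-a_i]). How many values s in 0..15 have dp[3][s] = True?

6

i\s   0   1   2   3   4   5   6   7   8   9  10  11  12  13  14  15
  0   T   F   F   F   F   F   F   F   F   F   F   F   F   F   F   F
  1   T   F   F   T   F   F   F   F   F   F   F   F   F   F   F   F
  2   T   F   F   T   F   F   T   F   F   T   F   F   F   F   F   F
  3   T   F   F   T   F   F   T   F   F   T   F   F   T   F   F   T
  4   T   F   F   T   F   F   T   F   F   T   F   F   T   F   F   T
  5   T   F   T   T   F   T   T   F   T   T   F   T   T   F   T   T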